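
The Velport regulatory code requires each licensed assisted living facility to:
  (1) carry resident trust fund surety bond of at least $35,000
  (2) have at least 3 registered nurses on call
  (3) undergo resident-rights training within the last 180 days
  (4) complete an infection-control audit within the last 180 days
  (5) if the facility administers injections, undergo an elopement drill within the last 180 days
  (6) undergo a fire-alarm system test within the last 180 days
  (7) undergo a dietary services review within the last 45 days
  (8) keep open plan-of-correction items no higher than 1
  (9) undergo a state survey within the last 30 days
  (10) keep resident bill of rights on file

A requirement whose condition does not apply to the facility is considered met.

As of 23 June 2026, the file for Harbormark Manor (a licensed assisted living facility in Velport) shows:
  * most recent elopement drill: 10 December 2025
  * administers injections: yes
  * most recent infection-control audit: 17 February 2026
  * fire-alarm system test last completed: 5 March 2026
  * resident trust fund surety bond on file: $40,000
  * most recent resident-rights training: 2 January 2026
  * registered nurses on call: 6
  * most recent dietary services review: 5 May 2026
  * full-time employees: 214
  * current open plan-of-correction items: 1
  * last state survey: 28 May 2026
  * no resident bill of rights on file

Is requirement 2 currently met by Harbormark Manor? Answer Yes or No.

Yes

2. registered nurses on call 6 ≥ 3 → met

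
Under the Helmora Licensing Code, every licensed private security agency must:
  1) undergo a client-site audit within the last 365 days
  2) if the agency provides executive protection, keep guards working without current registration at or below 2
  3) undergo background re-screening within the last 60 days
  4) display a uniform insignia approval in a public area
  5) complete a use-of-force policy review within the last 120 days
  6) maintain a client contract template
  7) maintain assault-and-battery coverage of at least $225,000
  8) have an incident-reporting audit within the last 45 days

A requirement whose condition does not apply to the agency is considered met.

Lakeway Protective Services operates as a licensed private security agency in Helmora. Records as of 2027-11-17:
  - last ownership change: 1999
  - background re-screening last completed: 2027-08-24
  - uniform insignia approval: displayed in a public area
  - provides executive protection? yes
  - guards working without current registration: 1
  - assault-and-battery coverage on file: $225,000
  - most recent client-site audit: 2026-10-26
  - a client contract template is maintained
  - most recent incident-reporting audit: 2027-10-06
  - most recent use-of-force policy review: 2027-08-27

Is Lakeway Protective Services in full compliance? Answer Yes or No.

1. client-site audit 387 days ago vs limit 365 → not met
2. condition 'provides executive protection' holds; guards working without current registration 1 ≤ 2 → met
3. background re-screening 85 days ago vs limit 60 → not met
4. uniform insignia approval present → met
5. use-of-force policy review 82 days ago vs limit 120 → met
6. client contract template present → met
7. assault-and-battery coverage $225,000 ≥ $225,000 → met
8. incident-reporting audit 42 days ago vs limit 45 → met
Not met: 1, 3

No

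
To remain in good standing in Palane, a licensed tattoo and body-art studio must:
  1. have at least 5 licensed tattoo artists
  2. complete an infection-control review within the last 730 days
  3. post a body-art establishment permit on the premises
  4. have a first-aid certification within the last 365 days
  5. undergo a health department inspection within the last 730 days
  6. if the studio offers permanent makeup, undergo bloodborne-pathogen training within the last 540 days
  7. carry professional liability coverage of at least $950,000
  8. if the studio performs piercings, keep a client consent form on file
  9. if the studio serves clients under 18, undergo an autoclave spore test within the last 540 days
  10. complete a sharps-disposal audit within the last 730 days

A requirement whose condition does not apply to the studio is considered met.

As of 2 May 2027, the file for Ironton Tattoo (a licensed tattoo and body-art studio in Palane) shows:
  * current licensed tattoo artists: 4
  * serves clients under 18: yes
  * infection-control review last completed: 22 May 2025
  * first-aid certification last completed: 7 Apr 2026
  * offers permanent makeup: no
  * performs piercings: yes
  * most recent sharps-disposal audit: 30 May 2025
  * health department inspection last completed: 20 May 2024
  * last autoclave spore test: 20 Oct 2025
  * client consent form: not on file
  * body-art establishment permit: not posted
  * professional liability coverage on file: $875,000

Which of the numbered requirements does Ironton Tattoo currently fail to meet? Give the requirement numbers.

1, 3, 4, 5, 7, 8, 9

1. licensed tattoo artists 4 < 5 → not met
2. infection-control review 710 days ago vs limit 730 → met
3. body-art establishment permit absent → not met
4. first-aid certification 390 days ago vs limit 365 → not met
5. health department inspection 1077 days ago vs limit 730 → not met
6. condition 'offers permanent makeup' does not hold → requirement n/a → met
7. professional liability coverage $875,000 < $950,000 → not met
8. condition 'performs piercings' holds; client consent form absent → not met
9. condition 'serves clients under 18' holds; autoclave spore test 559 days ago vs limit 540 → not met
10. sharps-disposal audit 702 days ago vs limit 730 → met
Not met: 1, 3, 4, 5, 7, 8, 9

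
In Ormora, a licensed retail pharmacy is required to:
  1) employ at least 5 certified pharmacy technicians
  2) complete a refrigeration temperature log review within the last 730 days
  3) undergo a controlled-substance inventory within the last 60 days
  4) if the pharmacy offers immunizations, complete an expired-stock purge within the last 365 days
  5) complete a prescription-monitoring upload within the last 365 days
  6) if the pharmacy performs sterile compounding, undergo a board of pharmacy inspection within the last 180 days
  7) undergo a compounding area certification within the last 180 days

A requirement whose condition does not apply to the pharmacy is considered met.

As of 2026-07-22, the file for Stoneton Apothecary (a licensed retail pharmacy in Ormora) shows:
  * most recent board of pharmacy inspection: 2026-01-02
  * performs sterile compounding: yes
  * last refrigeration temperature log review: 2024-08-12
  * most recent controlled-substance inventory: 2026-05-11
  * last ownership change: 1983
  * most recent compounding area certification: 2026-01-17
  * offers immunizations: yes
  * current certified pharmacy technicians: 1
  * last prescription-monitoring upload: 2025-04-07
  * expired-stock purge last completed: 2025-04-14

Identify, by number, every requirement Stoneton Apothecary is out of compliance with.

1. certified pharmacy technicians 1 < 5 → not met
2. refrigeration temperature log review 709 days ago vs limit 730 → met
3. controlled-substance inventory 72 days ago vs limit 60 → not met
4. condition 'offers immunizations' holds; expired-stock purge 464 days ago vs limit 365 → not met
5. prescription-monitoring upload 471 days ago vs limit 365 → not met
6. condition 'performs sterile compounding' holds; board of pharmacy inspection 201 days ago vs limit 180 → not met
7. compounding area certification 186 days ago vs limit 180 → not met
Not met: 1, 3, 4, 5, 6, 7

1, 3, 4, 5, 6, 7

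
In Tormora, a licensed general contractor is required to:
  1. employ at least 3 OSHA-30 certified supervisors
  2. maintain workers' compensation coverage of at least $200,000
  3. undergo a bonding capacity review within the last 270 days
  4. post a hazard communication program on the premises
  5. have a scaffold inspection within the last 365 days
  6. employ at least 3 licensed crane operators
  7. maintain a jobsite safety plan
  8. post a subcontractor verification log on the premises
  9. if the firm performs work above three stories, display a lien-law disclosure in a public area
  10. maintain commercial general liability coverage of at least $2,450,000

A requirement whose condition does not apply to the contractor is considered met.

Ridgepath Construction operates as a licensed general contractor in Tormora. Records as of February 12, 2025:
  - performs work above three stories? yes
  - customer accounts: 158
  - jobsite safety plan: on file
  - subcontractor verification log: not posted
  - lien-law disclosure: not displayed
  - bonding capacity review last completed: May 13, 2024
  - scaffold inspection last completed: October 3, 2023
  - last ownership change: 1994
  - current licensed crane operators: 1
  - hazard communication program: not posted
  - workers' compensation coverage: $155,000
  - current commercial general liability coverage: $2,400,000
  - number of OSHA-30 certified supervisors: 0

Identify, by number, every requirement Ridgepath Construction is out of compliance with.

1, 2, 3, 4, 5, 6, 8, 9, 10

1. OSHA-30 certified supervisors 0 < 3 → not met
2. workers' compensation coverage $155,000 < $200,000 → not met
3. bonding capacity review 275 days ago vs limit 270 → not met
4. hazard communication program absent → not met
5. scaffold inspection 498 days ago vs limit 365 → not met
6. licensed crane operators 1 < 3 → not met
7. jobsite safety plan present → met
8. subcontractor verification log absent → not met
9. condition 'performs work above three stories' holds; lien-law disclosure absent → not met
10. commercial general liability coverage $2,400,000 < $2,450,000 → not met
Not met: 1, 2, 3, 4, 5, 6, 8, 9, 10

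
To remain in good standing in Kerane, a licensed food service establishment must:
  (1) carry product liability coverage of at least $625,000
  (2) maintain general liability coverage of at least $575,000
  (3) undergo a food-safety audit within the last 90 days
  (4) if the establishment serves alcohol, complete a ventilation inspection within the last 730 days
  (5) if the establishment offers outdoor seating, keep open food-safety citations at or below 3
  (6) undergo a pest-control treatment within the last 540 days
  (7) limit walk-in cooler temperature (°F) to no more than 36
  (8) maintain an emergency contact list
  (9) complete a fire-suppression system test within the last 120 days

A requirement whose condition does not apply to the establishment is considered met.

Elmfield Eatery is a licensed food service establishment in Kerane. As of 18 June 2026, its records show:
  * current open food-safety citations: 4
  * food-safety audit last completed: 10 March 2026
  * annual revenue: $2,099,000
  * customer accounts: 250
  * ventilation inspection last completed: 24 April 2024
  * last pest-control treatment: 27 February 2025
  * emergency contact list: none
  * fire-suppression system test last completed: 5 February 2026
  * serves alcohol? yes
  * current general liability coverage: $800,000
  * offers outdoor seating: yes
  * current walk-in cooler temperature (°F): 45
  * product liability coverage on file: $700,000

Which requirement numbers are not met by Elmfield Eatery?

1. product liability coverage $700,000 ≥ $625,000 → met
2. general liability coverage $800,000 ≥ $575,000 → met
3. food-safety audit 100 days ago vs limit 90 → not met
4. condition 'serves alcohol' holds; ventilation inspection 785 days ago vs limit 730 → not met
5. condition 'offers outdoor seating' holds; open food-safety citations 4 > 3 → not met
6. pest-control treatment 476 days ago vs limit 540 → met
7. walk-in cooler temperature (°F) 45 > 36 → not met
8. emergency contact list absent → not met
9. fire-suppression system test 133 days ago vs limit 120 → not met
Not met: 3, 4, 5, 7, 8, 9

3, 4, 5, 7, 8, 9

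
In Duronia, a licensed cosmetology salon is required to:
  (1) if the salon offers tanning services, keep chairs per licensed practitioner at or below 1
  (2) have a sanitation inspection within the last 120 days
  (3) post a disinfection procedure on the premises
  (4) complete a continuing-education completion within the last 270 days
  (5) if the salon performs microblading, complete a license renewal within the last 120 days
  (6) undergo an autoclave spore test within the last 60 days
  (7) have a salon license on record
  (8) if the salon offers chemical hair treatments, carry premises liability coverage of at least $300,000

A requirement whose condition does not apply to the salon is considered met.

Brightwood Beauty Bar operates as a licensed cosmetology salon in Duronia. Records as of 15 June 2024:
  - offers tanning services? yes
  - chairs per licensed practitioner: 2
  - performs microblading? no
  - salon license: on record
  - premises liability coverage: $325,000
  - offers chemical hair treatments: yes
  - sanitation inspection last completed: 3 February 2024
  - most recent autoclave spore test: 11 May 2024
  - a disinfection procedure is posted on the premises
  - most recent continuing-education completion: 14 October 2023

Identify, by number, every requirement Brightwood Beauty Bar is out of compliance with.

1, 2

1. condition 'offers tanning services' holds; chairs per licensed practitioner 2 > 1 → not met
2. sanitation inspection 133 days ago vs limit 120 → not met
3. disinfection procedure present → met
4. continuing-education completion 245 days ago vs limit 270 → met
5. condition 'performs microblading' does not hold → requirement n/a → met
6. autoclave spore test 35 days ago vs limit 60 → met
7. salon license present → met
8. condition 'offers chemical hair treatments' holds; premises liability coverage $325,000 ≥ $300,000 → met
Not met: 1, 2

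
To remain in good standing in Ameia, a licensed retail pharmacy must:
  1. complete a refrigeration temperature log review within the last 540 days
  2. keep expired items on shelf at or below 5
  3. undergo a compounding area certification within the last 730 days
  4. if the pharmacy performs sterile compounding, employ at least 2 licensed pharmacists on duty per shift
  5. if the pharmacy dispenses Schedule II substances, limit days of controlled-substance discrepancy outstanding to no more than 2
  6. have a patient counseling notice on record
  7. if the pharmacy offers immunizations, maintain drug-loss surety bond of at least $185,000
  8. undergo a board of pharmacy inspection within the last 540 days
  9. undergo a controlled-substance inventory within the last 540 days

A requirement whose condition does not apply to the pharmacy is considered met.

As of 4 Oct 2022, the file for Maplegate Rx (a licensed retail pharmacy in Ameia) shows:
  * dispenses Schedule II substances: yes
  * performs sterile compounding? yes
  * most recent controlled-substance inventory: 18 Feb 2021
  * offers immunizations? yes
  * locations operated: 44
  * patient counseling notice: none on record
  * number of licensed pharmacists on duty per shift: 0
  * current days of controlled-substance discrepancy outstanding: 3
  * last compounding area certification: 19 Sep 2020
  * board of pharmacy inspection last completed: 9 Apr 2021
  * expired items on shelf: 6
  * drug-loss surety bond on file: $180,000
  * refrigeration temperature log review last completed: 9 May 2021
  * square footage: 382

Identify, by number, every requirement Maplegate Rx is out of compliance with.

2, 3, 4, 5, 6, 7, 8, 9

1. refrigeration temperature log review 513 days ago vs limit 540 → met
2. expired items on shelf 6 > 5 → not met
3. compounding area certification 745 days ago vs limit 730 → not met
4. condition 'performs sterile compounding' holds; licensed pharmacists on duty per shift 0 < 2 → not met
5. condition 'dispenses Schedule II substances' holds; days of controlled-substance discrepancy outstanding 3 > 2 → not met
6. patient counseling notice absent → not met
7. condition 'offers immunizations' holds; drug-loss surety bond $180,000 < $185,000 → not met
8. board of pharmacy inspection 543 days ago vs limit 540 → not met
9. controlled-substance inventory 593 days ago vs limit 540 → not met
Not met: 2, 3, 4, 5, 6, 7, 8, 9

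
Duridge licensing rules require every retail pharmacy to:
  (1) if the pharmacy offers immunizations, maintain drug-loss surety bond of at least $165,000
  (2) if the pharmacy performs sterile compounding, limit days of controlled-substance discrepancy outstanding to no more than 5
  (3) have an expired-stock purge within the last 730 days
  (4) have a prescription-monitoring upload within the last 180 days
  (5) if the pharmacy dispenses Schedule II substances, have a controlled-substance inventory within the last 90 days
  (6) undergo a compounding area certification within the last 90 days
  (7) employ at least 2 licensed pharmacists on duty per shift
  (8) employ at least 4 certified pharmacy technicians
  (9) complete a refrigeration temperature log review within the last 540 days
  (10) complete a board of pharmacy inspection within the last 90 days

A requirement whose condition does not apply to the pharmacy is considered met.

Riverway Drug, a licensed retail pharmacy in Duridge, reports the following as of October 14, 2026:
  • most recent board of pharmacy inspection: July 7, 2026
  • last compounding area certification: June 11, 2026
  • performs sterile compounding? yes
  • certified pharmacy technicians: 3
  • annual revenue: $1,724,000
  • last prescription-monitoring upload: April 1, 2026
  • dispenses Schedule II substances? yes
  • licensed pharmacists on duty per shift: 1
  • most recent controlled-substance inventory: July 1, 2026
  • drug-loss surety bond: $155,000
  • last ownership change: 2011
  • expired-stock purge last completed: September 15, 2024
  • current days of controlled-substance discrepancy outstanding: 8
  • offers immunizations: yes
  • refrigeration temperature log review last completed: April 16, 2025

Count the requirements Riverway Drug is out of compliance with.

10

1. condition 'offers immunizations' holds; drug-loss surety bond $155,000 < $165,000 → not met
2. condition 'performs sterile compounding' holds; days of controlled-substance discrepancy outstanding 8 > 5 → not met
3. expired-stock purge 759 days ago vs limit 730 → not met
4. prescription-monitoring upload 196 days ago vs limit 180 → not met
5. condition 'dispenses Schedule II substances' holds; controlled-substance inventory 105 days ago vs limit 90 → not met
6. compounding area certification 125 days ago vs limit 90 → not met
7. licensed pharmacists on duty per shift 1 < 2 → not met
8. certified pharmacy technicians 3 < 4 → not met
9. refrigeration temperature log review 546 days ago vs limit 540 → not met
10. board of pharmacy inspection 99 days ago vs limit 90 → not met
Not met: 10 of 10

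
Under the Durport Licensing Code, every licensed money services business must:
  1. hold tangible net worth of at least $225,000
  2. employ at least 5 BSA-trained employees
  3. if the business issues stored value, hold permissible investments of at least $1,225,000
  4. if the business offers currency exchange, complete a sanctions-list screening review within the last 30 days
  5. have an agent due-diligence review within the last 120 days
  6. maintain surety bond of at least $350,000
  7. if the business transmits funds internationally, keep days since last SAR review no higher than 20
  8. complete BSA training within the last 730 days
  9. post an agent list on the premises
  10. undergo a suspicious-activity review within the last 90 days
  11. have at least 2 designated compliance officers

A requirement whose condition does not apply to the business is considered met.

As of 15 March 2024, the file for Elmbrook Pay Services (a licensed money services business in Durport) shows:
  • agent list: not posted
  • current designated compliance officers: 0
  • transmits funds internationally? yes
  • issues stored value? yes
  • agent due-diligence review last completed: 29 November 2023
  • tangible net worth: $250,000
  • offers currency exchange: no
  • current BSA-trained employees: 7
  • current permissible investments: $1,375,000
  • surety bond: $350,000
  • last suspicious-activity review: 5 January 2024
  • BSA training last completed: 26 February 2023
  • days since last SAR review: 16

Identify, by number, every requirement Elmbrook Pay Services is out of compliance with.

9, 11

1. tangible net worth $250,000 ≥ $225,000 → met
2. BSA-trained employees 7 ≥ 5 → met
3. condition 'issues stored value' holds; permissible investments $1,375,000 ≥ $1,225,000 → met
4. condition 'offers currency exchange' does not hold → requirement n/a → met
5. agent due-diligence review 107 days ago vs limit 120 → met
6. surety bond $350,000 ≥ $350,000 → met
7. condition 'transmits funds internationally' holds; days since last SAR review 16 ≤ 20 → met
8. BSA training 383 days ago vs limit 730 → met
9. agent list absent → not met
10. suspicious-activity review 70 days ago vs limit 90 → met
11. designated compliance officers 0 < 2 → not met
Not met: 9, 11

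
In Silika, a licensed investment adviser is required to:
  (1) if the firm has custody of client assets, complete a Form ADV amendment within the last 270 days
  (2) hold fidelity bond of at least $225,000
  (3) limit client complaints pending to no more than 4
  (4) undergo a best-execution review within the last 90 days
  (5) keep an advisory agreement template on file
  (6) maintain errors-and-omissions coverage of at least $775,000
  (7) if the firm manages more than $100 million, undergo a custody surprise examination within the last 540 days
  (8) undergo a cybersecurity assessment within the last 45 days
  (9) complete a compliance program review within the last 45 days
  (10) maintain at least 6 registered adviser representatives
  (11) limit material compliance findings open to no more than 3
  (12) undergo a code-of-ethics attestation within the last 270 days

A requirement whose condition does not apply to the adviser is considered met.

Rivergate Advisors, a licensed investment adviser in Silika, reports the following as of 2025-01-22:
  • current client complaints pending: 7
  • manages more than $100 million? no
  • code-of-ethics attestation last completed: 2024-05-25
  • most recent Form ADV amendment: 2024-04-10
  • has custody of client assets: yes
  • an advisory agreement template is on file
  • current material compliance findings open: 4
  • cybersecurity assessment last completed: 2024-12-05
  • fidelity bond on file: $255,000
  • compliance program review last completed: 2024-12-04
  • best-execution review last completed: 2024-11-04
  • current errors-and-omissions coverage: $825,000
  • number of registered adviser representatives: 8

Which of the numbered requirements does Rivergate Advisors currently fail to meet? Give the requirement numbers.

1, 3, 8, 9, 11

1. condition 'has custody of client assets' holds; Form ADV amendment 287 days ago vs limit 270 → not met
2. fidelity bond $255,000 ≥ $225,000 → met
3. client complaints pending 7 > 4 → not met
4. best-execution review 79 days ago vs limit 90 → met
5. advisory agreement template present → met
6. errors-and-omissions coverage $825,000 ≥ $775,000 → met
7. condition 'manages more than $100 million' does not hold → requirement n/a → met
8. cybersecurity assessment 48 days ago vs limit 45 → not met
9. compliance program review 49 days ago vs limit 45 → not met
10. registered adviser representatives 8 ≥ 6 → met
11. material compliance findings open 4 > 3 → not met
12. code-of-ethics attestation 242 days ago vs limit 270 → met
Not met: 1, 3, 8, 9, 11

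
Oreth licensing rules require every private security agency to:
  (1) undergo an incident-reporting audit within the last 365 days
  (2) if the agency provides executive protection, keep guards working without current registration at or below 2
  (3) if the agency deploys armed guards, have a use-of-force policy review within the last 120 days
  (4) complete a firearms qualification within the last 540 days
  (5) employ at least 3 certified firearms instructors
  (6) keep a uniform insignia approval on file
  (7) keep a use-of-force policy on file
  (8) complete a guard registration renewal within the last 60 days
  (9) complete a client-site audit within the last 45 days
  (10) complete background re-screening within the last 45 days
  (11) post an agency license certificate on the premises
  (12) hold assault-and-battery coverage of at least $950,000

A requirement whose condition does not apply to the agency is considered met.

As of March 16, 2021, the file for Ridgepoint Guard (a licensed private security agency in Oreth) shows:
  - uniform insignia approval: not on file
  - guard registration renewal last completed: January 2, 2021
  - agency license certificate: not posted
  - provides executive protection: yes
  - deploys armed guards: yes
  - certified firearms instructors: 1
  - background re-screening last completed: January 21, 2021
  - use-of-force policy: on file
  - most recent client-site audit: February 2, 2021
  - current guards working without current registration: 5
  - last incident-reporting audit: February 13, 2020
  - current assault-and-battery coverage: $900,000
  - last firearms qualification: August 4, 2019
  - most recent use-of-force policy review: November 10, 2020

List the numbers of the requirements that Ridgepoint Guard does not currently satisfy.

1. incident-reporting audit 397 days ago vs limit 365 → not met
2. condition 'provides executive protection' holds; guards working without current registration 5 > 2 → not met
3. condition 'deploys armed guards' holds; use-of-force policy review 126 days ago vs limit 120 → not met
4. firearms qualification 590 days ago vs limit 540 → not met
5. certified firearms instructors 1 < 3 → not met
6. uniform insignia approval absent → not met
7. use-of-force policy present → met
8. guard registration renewal 73 days ago vs limit 60 → not met
9. client-site audit 42 days ago vs limit 45 → met
10. background re-screening 54 days ago vs limit 45 → not met
11. agency license certificate absent → not met
12. assault-and-battery coverage $900,000 < $950,000 → not met
Not met: 1, 2, 3, 4, 5, 6, 8, 10, 11, 12

1, 2, 3, 4, 5, 6, 8, 10, 11, 12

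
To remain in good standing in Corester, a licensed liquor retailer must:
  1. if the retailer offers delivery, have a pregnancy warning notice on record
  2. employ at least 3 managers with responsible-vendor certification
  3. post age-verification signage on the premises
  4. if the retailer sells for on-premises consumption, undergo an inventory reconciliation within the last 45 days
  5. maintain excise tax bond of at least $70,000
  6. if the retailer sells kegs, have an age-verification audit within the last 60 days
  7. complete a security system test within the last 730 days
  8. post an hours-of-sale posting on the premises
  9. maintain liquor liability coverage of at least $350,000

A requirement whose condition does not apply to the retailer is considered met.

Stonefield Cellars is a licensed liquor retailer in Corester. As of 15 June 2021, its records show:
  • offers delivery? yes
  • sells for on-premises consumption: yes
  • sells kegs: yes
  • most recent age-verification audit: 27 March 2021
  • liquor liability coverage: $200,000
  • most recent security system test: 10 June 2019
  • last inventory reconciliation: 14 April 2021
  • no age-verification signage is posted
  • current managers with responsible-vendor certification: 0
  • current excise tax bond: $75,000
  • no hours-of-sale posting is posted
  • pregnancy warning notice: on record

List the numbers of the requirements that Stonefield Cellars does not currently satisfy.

1. condition 'offers delivery' holds; pregnancy warning notice present → met
2. managers with responsible-vendor certification 0 < 3 → not met
3. age-verification signage absent → not met
4. condition 'sells for on-premises consumption' holds; inventory reconciliation 62 days ago vs limit 45 → not met
5. excise tax bond $75,000 ≥ $70,000 → met
6. condition 'sells kegs' holds; age-verification audit 80 days ago vs limit 60 → not met
7. security system test 736 days ago vs limit 730 → not met
8. hours-of-sale posting absent → not met
9. liquor liability coverage $200,000 < $350,000 → not met
Not met: 2, 3, 4, 6, 7, 8, 9

2, 3, 4, 6, 7, 8, 9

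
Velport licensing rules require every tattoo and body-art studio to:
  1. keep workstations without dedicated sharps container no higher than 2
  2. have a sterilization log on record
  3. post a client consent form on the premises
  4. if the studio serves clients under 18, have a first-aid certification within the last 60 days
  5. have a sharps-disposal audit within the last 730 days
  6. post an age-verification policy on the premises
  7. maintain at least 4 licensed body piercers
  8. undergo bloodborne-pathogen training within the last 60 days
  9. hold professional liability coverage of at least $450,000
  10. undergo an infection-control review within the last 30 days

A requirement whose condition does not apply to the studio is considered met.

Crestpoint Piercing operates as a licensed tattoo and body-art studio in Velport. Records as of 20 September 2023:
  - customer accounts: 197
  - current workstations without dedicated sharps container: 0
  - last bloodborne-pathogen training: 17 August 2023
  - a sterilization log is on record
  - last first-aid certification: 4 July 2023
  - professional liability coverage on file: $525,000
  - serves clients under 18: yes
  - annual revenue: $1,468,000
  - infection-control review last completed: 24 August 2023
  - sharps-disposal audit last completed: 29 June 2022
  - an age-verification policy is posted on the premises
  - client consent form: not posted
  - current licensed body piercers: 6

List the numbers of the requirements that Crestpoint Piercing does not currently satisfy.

3, 4

1. workstations without dedicated sharps container 0 ≤ 2 → met
2. sterilization log present → met
3. client consent form absent → not met
4. condition 'serves clients under 18' holds; first-aid certification 78 days ago vs limit 60 → not met
5. sharps-disposal audit 448 days ago vs limit 730 → met
6. age-verification policy present → met
7. licensed body piercers 6 ≥ 4 → met
8. bloodborne-pathogen training 34 days ago vs limit 60 → met
9. professional liability coverage $525,000 ≥ $450,000 → met
10. infection-control review 27 days ago vs limit 30 → met
Not met: 3, 4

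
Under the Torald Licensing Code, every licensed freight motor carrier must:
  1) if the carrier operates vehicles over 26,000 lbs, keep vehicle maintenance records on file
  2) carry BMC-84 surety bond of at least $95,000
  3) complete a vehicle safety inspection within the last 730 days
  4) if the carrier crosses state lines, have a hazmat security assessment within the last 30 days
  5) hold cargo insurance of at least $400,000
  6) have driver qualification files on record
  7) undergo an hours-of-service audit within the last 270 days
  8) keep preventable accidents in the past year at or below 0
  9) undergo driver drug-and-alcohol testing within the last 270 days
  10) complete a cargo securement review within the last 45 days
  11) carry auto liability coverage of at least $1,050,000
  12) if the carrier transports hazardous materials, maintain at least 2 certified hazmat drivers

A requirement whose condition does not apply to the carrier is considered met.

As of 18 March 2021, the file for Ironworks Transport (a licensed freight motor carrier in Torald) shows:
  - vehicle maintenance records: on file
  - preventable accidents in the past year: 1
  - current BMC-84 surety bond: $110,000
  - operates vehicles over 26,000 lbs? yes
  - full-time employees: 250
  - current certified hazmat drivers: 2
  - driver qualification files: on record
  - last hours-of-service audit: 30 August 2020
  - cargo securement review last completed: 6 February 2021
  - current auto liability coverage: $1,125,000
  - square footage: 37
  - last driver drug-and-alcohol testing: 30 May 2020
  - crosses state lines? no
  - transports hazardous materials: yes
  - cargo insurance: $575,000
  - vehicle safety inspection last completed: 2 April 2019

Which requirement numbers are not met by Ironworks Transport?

1. condition 'operates vehicles over 26,000 lbs' holds; vehicle maintenance records present → met
2. BMC-84 surety bond $110,000 ≥ $95,000 → met
3. vehicle safety inspection 716 days ago vs limit 730 → met
4. condition 'crosses state lines' does not hold → requirement n/a → met
5. cargo insurance $575,000 ≥ $400,000 → met
6. driver qualification files present → met
7. hours-of-service audit 200 days ago vs limit 270 → met
8. preventable accidents in the past year 1 > 0 → not met
9. driver drug-and-alcohol testing 292 days ago vs limit 270 → not met
10. cargo securement review 40 days ago vs limit 45 → met
11. auto liability coverage $1,125,000 ≥ $1,050,000 → met
12. condition 'transports hazardous materials' holds; certified hazmat drivers 2 ≥ 2 → met
Not met: 8, 9

8, 9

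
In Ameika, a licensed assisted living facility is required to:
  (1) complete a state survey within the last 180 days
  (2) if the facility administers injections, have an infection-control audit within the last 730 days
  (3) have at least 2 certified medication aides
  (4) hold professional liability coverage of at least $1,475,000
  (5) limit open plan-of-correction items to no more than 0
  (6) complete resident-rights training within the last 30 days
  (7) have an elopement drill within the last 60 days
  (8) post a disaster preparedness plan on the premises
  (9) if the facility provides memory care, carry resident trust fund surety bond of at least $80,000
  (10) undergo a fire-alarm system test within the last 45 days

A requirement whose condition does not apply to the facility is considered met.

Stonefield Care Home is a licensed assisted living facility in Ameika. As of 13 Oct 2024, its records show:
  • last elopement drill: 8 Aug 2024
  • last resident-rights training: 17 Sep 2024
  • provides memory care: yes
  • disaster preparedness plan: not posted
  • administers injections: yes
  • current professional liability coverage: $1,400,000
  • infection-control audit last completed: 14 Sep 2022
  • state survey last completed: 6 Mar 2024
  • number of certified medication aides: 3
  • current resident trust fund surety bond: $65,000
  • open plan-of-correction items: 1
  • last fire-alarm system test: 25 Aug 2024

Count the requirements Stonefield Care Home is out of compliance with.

8

1. state survey 221 days ago vs limit 180 → not met
2. condition 'administers injections' holds; infection-control audit 760 days ago vs limit 730 → not met
3. certified medication aides 3 ≥ 2 → met
4. professional liability coverage $1,400,000 < $1,475,000 → not met
5. open plan-of-correction items 1 > 0 → not met
6. resident-rights training 26 days ago vs limit 30 → met
7. elopement drill 66 days ago vs limit 60 → not met
8. disaster preparedness plan absent → not met
9. condition 'provides memory care' holds; resident trust fund surety bond $65,000 < $80,000 → not met
10. fire-alarm system test 49 days ago vs limit 45 → not met
Not met: 8 of 10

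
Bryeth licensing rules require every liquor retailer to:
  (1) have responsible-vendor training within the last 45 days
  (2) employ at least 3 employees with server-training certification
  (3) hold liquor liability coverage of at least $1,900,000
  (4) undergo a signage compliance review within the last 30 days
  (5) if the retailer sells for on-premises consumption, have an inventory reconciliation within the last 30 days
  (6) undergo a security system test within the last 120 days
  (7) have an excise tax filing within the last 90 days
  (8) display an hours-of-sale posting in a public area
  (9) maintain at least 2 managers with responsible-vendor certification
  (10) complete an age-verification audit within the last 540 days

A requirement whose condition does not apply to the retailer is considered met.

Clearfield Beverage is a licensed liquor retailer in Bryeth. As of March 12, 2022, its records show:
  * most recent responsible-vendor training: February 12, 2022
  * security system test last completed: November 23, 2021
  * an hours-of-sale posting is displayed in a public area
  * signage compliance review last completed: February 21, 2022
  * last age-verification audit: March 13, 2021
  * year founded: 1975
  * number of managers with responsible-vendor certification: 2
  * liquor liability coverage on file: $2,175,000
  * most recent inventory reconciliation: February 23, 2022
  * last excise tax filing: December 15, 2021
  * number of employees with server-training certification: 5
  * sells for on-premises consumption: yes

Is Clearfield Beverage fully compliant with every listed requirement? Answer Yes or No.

Yes

1. responsible-vendor training 28 days ago vs limit 45 → met
2. employees with server-training certification 5 ≥ 3 → met
3. liquor liability coverage $2,175,000 ≥ $1,900,000 → met
4. signage compliance review 19 days ago vs limit 30 → met
5. condition 'sells for on-premises consumption' holds; inventory reconciliation 17 days ago vs limit 30 → met
6. security system test 109 days ago vs limit 120 → met
7. excise tax filing 87 days ago vs limit 90 → met
8. hours-of-sale posting present → met
9. managers with responsible-vendor certification 2 ≥ 2 → met
10. age-verification audit 364 days ago vs limit 540 → met
All met.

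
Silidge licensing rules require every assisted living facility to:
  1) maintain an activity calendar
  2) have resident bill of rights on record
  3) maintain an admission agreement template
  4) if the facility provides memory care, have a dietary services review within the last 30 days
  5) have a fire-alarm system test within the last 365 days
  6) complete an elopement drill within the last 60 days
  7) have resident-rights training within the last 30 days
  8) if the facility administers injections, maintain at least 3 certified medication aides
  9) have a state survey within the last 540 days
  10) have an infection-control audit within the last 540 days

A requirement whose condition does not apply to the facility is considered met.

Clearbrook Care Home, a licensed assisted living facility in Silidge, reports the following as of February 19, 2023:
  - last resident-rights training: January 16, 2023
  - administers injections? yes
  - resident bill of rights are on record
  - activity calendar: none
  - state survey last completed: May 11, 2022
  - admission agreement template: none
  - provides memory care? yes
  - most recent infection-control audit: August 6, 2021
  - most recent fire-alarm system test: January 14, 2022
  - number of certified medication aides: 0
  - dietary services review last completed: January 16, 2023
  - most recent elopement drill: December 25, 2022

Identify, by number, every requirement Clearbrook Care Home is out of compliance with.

1, 3, 4, 5, 7, 8, 10

1. activity calendar absent → not met
2. resident bill of rights present → met
3. admission agreement template absent → not met
4. condition 'provides memory care' holds; dietary services review 34 days ago vs limit 30 → not met
5. fire-alarm system test 401 days ago vs limit 365 → not met
6. elopement drill 56 days ago vs limit 60 → met
7. resident-rights training 34 days ago vs limit 30 → not met
8. condition 'administers injections' holds; certified medication aides 0 < 3 → not met
9. state survey 284 days ago vs limit 540 → met
10. infection-control audit 562 days ago vs limit 540 → not met
Not met: 1, 3, 4, 5, 7, 8, 10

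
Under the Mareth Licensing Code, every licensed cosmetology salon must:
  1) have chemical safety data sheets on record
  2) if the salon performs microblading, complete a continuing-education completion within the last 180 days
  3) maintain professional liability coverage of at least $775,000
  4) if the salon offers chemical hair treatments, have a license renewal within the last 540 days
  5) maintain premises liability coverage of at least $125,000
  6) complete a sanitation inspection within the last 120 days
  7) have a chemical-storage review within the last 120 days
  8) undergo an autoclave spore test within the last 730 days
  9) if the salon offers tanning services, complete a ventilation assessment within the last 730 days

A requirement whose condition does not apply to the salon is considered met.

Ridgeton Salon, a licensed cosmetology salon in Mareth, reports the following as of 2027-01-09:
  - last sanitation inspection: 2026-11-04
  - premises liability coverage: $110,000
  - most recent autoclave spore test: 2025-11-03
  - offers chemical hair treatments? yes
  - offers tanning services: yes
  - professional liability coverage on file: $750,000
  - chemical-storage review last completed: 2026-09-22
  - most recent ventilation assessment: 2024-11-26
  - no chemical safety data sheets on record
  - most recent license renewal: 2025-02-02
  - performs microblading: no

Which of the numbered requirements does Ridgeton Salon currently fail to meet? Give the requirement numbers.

1. chemical safety data sheets absent → not met
2. condition 'performs microblading' does not hold → requirement n/a → met
3. professional liability coverage $750,000 < $775,000 → not met
4. condition 'offers chemical hair treatments' holds; license renewal 706 days ago vs limit 540 → not met
5. premises liability coverage $110,000 < $125,000 → not met
6. sanitation inspection 66 days ago vs limit 120 → met
7. chemical-storage review 109 days ago vs limit 120 → met
8. autoclave spore test 432 days ago vs limit 730 → met
9. condition 'offers tanning services' holds; ventilation assessment 774 days ago vs limit 730 → not met
Not met: 1, 3, 4, 5, 9

1, 3, 4, 5, 9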